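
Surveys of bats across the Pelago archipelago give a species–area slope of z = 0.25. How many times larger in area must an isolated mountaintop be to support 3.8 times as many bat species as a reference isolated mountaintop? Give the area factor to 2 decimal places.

208.51

(A₂/A₁)^0.25 = 3.8, so A₂/A₁ = 3.8^(1/0.25) = 3.8^4
ln(A₂/A₁) = ln 3.8 / 0.25 = 1.3350 / 0.25 = 5.3400
A₂/A₁ = e^5.3400 ≈ 208.5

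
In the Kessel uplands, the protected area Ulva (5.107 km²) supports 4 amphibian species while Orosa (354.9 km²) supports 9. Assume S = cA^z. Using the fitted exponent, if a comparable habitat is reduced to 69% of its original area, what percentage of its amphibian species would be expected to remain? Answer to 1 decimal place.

93.2%

z = ln(9/4) / ln(354.9/5.107) = 0.8109 / 4.2412 = 0.1912
S_new/S_old = (A_new/A_old)^z = 0.69^0.1912 = exp(0.1912 × -0.3711) = 0.9315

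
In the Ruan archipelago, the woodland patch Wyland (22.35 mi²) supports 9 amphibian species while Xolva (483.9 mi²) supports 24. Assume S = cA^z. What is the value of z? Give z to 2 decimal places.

0.32

Taking logs: ln S = ln c + z ln A, so z = (ln S₂ − ln S₁)/(ln A₂ − ln A₁).
z = ln(24/9) / ln(483.9/22.35) = ln(2.667) / ln(21.65) = 0.9808 / 3.0751 = 0.3190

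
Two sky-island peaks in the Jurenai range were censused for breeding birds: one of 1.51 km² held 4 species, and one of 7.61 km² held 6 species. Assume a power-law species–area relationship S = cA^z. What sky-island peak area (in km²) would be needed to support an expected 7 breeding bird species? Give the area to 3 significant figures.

z = ln(6/4) / ln(7.61/1.51) = 0.4055 / 1.6174 = 0.2507
c = 4 / 1.51^0.2507 = 4 / 1.109 = 3.607
A = (7/3.607)^(1/0.2507) ⇒ ln A = ln(1.94)/0.2507 = 2.6444
A = e^2.6444 ≈ 14.07 km²

14.1 km²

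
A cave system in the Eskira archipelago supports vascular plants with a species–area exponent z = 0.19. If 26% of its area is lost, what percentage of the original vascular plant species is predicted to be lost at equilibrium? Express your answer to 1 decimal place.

5.6%

S_new/S_old = (A_new/A_old)^z = 0.74^0.19
= exp(0.19 × ln 0.74) = exp(0.19 × -0.3011) = exp(-0.0572) ≈ 0.9444
Fraction lost = 1 − 0.9444 = 0.0556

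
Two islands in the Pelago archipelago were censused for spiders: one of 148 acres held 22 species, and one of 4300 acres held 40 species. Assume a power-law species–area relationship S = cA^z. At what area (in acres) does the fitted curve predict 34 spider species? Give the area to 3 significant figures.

z = ln(40/22) / ln(4300/148) = 0.5978 / 3.3692 = 0.1774
c = 22 / 148^0.1774 = 22 / 2.427 = 9.064
A = (34/9.064)^(1/0.1774) ⇒ ln A = ln(3.751)/0.1774 = 7.4505
A = e^7.4505 ≈ 1721 acres

1720 acres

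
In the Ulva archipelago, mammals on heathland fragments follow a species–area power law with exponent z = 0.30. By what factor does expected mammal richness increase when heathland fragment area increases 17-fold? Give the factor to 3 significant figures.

2.34

S₂/S₁ = (A₂/A₁)^z = 17^0.3
ln(S₂/S₁) = 0.3 × ln 17 = 0.3 × 2.8332 = 0.8500
S₂/S₁ = e^0.8500 ≈ 2.34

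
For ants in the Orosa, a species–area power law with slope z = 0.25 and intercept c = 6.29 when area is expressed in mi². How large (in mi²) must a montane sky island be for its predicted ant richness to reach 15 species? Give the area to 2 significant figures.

32 mi²

15 = 6.29 × A^0.25  ⇒  A^0.25 = 15/6.29 = 2.385
ln A = ln(2.385) / 0.25 = 0.8691 / 0.25 = 3.4764
A = e^3.4764 ≈ 32.34 mi²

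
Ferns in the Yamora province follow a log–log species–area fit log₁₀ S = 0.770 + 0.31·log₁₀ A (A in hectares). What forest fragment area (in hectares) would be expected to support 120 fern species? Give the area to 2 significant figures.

17000 hectares

120 = 5.888 × A^0.31  ⇒  A^0.31 = 120/5.888 = 20.38
ln A = ln(20.38) / 0.31 = 3.0145 / 0.31 = 9.7242
A = e^9.7242 ≈ 16717 hectares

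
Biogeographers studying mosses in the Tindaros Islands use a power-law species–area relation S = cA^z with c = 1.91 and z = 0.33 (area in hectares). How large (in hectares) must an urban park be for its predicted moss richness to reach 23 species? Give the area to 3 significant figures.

1880 hectares

23 = 1.91 × A^0.33  ⇒  A^0.33 = 23/1.91 = 12.04
ln A = ln(12.04) / 0.33 = 2.4884 / 0.33 = 7.5406
A = e^7.5406 ≈ 1883 hectares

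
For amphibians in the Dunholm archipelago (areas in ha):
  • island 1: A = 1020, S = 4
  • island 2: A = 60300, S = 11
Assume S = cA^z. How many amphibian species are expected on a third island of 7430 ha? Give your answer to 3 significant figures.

6.54

z = ln(11/4) / ln(60300/1020) = 1.0116 / 4.0795 = 0.2480
c = 4 / 1020^0.2480 = 4 / 5.572 = 0.7178
S₃ = 0.7178 × 7430^0.2480 = 0.7178 × 9.118 ≈ 6.545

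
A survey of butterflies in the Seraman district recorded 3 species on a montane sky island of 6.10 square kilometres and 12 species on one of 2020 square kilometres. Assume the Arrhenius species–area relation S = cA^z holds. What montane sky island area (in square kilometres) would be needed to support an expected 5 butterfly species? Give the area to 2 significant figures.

z = ln(12/3) / ln(2020/6.1) = 1.3863 / 5.8026 = 0.2389
c = 3 / 6.1^0.2389 = 3 / 1.54 = 1.948
A = (5/1.948)^(1/0.2389) ⇒ ln A = ln(2.567)/0.2389 = 3.9464
A = e^3.9464 ≈ 51.75 square kilometres

52 square kilometres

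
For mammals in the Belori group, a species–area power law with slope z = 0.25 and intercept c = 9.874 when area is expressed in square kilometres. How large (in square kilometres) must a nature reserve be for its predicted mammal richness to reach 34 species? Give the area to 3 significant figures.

141 square kilometres

34 = 9.874 × A^0.25  ⇒  A^0.25 = 34/9.874 = 3.443
ln A = ln(3.443) / 0.25 = 1.2365 / 0.25 = 4.9458
A = e^4.9458 ≈ 140.6 square kilometres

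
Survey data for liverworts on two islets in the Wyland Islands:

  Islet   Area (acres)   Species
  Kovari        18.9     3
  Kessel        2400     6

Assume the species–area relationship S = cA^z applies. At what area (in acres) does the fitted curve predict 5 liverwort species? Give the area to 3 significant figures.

671 acres

z = ln(6/3) / ln(2400/18.9) = 0.6931 / 4.8441 = 0.1431
c = 3 / 18.9^0.1431 = 3 / 1.523 = 1.97
A = (5/1.97)^(1/0.1431) ⇒ ln A = ln(2.538)/0.1431 = 6.5091
A = e^6.5091 ≈ 671.2 acres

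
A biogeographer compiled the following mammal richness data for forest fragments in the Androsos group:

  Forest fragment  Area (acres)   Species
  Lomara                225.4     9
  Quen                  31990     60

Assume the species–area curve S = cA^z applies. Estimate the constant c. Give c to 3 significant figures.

1.13

z = ln(S₂/S₁) / ln(A₂/A₁) = ln(60/9) / ln(31990/225.4) = 1.8971 / 4.9553 = 0.3828
c = S₁ / A₁^z = 9 / 225.4^0.3828 = 9 / 7.958 = 1.131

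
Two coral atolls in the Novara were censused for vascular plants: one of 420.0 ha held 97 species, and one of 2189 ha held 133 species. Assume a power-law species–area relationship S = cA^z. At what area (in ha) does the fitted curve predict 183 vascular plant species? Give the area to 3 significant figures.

11600 ha

z = ln(133/97) / ln(2189/420) = 0.3156 / 1.6509 = 0.1912
c = 97 / 420^0.1912 = 97 / 3.173 = 30.57
A = (183/30.57)^(1/0.1912) ⇒ ln A = ln(5.987)/0.1912 = 9.3604
A = e^9.3604 ≈ 11620 ha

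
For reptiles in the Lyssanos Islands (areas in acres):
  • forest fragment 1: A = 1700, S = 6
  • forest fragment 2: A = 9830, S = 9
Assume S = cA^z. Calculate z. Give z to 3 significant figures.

Taking logs: ln S = ln c + z ln A, so z = (ln S₂ − ln S₁)/(ln A₂ − ln A₁).
z = ln(9/6) / ln(9830/1700) = ln(1.5) / ln(5.782) = 0.4055 / 1.7548 = 0.2311

0.231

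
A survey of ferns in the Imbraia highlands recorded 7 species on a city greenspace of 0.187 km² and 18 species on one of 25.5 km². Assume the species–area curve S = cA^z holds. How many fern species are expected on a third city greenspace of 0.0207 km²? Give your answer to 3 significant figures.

z = ln(18/7) / ln(25.5/0.187) = 0.9445 / 4.9153 = 0.1921
c = 7 / 0.187^0.1921 = 7 / 0.7246 = 9.661
S₃ = 9.661 × 0.0207^0.1921 = 9.661 × 0.4747 ≈ 4.586

4.59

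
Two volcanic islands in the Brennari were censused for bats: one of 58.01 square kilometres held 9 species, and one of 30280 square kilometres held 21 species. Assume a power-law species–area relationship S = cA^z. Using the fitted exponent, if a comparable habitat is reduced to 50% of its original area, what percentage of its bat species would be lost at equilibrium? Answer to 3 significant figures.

8.96%

z = ln(21/9) / ln(30280/58.01) = 0.8473 / 6.2576 = 0.1354
S_new/S_old = (A_new/A_old)^z = 0.5^0.1354 = exp(0.1354 × -0.6931) = 0.9104
Fraction lost = 1 − 0.9104 = 0.08958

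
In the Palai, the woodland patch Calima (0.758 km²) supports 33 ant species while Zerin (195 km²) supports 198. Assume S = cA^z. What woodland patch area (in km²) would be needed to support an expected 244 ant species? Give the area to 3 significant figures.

372 km²

z = ln(198/33) / ln(195/0.758) = 1.7918 / 5.5501 = 0.3228
c = 33 / 0.758^0.3228 = 33 / 0.9144 = 36.09
A = (244/36.09)^(1/0.3228) ⇒ ln A = ln(6.761)/0.3228 = 5.9201
A = e^5.9201 ≈ 372.4 km²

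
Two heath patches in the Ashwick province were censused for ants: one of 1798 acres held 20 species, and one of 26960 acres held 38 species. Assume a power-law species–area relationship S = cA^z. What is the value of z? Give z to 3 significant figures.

0.237

Taking logs: ln S = ln c + z ln A, so z = (ln S₂ − ln S₁)/(ln A₂ − ln A₁).
z = ln(38/20) / ln(26960/1798) = ln(1.9) / ln(14.99) = 0.6419 / 2.7077 = 0.2370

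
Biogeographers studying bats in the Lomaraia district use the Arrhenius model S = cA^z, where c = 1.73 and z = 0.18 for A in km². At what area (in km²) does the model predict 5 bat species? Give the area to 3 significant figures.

5 = 1.73 × A^0.18  ⇒  A^0.18 = 5/1.73 = 2.89
ln A = ln(2.89) / 0.18 = 1.0613 / 0.18 = 5.8962
A = e^5.8962 ≈ 363.7 km²

364 km²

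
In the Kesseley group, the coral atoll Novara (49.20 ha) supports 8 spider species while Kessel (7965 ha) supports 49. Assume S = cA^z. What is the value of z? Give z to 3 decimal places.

0.356

Taking logs: ln S = ln c + z ln A, so z = (ln S₂ − ln S₁)/(ln A₂ − ln A₁).
z = ln(49/8) / ln(7965/49.2) = ln(6.125) / ln(161.9) = 1.8124 / 5.0869 = 0.3563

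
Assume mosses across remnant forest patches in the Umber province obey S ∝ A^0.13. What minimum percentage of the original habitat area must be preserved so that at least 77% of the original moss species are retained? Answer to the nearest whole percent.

13%

Need (A_new/A_old)^0.13 = 0.77, so A_new/A_old = 0.77^(1/0.13) = 0.77^7.692
ln(A_new/A_old) = ln 0.77 / 0.13 = -0.2614 / 0.13 = -2.0105
A_new/A_old = e^-2.0105 ≈ 0.1339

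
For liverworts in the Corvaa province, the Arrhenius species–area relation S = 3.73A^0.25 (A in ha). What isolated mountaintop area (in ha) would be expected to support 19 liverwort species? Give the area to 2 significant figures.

670 ha

19 = 3.73 × A^0.25  ⇒  A^0.25 = 19/3.73 = 5.094
ln A = ln(5.094) / 0.25 = 1.6280 / 0.25 = 6.5121
A = e^6.5121 ≈ 673.3 ha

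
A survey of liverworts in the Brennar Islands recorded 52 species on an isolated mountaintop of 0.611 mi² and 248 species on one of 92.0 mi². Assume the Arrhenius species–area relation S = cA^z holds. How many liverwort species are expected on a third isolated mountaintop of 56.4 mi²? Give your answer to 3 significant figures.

z = ln(248/52) / ln(92/0.611) = 1.5622 / 5.0144 = 0.3115
c = 52 / 0.611^0.3115 = 52 / 0.8577 = 60.63
S₃ = 60.63 × 56.4^0.3115 = 60.63 × 3.512 ≈ 212.9

213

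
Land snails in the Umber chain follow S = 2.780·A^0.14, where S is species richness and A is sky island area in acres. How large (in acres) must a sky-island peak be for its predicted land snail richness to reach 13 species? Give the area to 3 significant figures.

61000 acres

13 = 2.78 × A^0.14  ⇒  A^0.14 = 13/2.78 = 4.676
ln A = ln(4.676) / 0.14 = 1.5425 / 0.14 = 11.0178
A = e^11.0178 ≈ 60952 acres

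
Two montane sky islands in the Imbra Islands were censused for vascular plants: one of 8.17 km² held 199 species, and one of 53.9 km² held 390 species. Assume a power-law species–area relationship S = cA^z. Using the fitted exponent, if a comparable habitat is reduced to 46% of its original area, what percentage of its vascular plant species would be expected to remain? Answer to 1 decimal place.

z = ln(390/199) / ln(53.9/8.17) = 0.6728 / 1.8867 = 0.3566
S_new/S_old = (A_new/A_old)^z = 0.46^0.3566 = exp(0.3566 × -0.7765) = 0.7581

75.8%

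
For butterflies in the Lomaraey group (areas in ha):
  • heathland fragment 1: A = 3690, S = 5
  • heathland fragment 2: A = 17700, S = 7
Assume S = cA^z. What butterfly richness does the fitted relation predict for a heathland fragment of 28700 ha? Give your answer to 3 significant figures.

z = ln(7/5) / ln(17700/3690) = 0.3365 / 1.5679 = 0.2146
c = 5 / 3690^0.2146 = 5 / 5.827 = 0.858
S₃ = 0.858 × 28700^0.2146 = 0.858 × 9.05 ≈ 7.765

7.77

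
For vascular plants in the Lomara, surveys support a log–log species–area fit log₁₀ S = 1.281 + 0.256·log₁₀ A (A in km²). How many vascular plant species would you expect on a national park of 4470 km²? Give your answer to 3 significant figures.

S = 19.1 × 4470^0.256
ln S = ln 19.1 + 0.256 × ln 4470 = 2.9496 + 0.256 × 8.4051 = 5.1013
S = e^5.1013 ≈ 164.2

164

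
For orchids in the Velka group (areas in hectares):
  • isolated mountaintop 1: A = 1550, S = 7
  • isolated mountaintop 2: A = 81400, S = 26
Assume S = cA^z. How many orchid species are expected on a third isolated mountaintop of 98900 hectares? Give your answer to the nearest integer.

28

z = ln(26/7) / ln(81400/1550) = 1.3122 / 3.9611 = 0.3313
c = 7 / 1550^0.3313 = 7 / 11.4 = 0.6141
S₃ = 0.6141 × 98900^0.3313 = 0.6141 × 45.16 ≈ 27.73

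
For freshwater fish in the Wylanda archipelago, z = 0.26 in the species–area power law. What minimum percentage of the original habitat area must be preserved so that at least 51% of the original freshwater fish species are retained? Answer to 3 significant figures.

7.50%

Need (A_new/A_old)^0.26 = 0.51, so A_new/A_old = 0.51^(1/0.26) = 0.51^3.846
ln(A_new/A_old) = ln 0.51 / 0.26 = -0.6733 / 0.26 = -2.5898
A_new/A_old = e^-2.5898 ≈ 0.07504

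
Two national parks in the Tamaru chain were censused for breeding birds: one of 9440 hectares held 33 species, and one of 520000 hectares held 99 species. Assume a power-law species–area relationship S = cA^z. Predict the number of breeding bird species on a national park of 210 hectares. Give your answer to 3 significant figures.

z = ln(99/33) / ln(520000/9440) = 1.0986 / 4.0089 = 0.2740
c = 33 / 9440^0.2740 = 33 / 12.28 = 2.687
S₃ = 2.687 × 210^0.2740 = 2.687 × 4.329 ≈ 11.63

11.6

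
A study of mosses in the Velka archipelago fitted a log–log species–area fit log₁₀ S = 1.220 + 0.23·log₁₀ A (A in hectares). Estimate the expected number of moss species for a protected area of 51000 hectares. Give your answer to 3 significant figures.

S = 16.6 × 51000^0.23
ln S = ln 16.6 + 0.23 × ln 51000 = 2.8092 + 0.23 × 10.8396 = 5.3023
S = e^5.3023 ≈ 200.8

201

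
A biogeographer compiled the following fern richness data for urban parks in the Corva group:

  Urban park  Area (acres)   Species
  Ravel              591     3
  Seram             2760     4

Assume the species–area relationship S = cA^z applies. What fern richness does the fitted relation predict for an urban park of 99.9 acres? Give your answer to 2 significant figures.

z = ln(4/3) / ln(2760/591) = 0.2877 / 1.5412 = 0.1867
c = 3 / 591^0.1867 = 3 / 3.291 = 0.9115
S₃ = 0.9115 × 99.9^0.1867 = 0.9115 × 2.362 ≈ 2.153

2.2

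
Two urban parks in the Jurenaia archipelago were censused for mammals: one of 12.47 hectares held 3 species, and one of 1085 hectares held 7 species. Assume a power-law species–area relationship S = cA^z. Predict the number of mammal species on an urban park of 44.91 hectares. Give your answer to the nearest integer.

4

z = ln(7/3) / ln(1085/12.47) = 0.8473 / 4.4660 = 0.1897
c = 3 / 12.47^0.1897 = 3 / 1.614 = 1.859
S₃ = 1.859 × 44.91^0.1897 = 1.859 × 2.058 ≈ 3.826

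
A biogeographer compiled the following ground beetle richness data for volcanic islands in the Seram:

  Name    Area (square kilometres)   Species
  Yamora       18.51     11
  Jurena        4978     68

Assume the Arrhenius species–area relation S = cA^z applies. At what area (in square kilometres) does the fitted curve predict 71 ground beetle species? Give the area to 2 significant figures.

z = ln(68/11) / ln(4978/18.51) = 1.8216 / 5.5945 = 0.3256
c = 11 / 18.51^0.3256 = 11 / 2.586 = 4.253
A = (71/4.253)^(1/0.3256) ⇒ ln A = ln(16.69)/0.3256 = 8.6454
A = e^8.6454 ≈ 5684 square kilometres

5700 square kilometres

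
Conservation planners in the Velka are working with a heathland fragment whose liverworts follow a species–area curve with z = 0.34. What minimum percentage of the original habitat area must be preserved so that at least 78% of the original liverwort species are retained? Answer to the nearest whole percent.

48%

Need (A_new/A_old)^0.34 = 0.78, so A_new/A_old = 0.78^(1/0.34) = 0.78^2.941
ln(A_new/A_old) = ln 0.78 / 0.34 = -0.2485 / 0.34 = -0.7308
A_new/A_old = e^-0.7308 ≈ 0.4815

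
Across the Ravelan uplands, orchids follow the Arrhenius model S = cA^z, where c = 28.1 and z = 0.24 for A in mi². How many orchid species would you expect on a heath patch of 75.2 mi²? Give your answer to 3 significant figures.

79.2

S = 28.1 × 75.2^0.24
ln S = ln 28.1 + 0.24 × ln 75.2 = 3.3358 + 0.24 × 4.3202 = 4.3726
S = e^4.3726 ≈ 79.25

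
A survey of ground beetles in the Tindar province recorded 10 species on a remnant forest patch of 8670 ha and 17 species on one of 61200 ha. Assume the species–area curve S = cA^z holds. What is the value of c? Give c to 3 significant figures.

0.853

z = ln(S₂/S₁) / ln(A₂/A₁) = ln(17/10) / ln(61200/8670) = 0.5306 / 1.9543 = 0.2715
c = S₁ / A₁^z = 10 / 8670^0.2715 = 10 / 11.73 = 0.8526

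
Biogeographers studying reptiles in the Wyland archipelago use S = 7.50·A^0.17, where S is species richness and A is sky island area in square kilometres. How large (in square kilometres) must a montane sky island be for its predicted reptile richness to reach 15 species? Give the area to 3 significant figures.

59.0 square kilometres

15 = 7.5 × A^0.17  ⇒  A^0.17 = 15/7.5 = 2
ln A = ln(2) / 0.17 = 0.6931 / 0.17 = 4.0773
A = e^4.0773 ≈ 58.99 square kilometres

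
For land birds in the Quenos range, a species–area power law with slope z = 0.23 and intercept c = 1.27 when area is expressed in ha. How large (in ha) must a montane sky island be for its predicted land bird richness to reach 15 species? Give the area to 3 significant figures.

45900 ha

15 = 1.27 × A^0.23  ⇒  A^0.23 = 15/1.27 = 11.81
ln A = ln(11.81) / 0.23 = 2.4690 / 0.23 = 10.7349
A = e^10.7349 ≈ 45932 ha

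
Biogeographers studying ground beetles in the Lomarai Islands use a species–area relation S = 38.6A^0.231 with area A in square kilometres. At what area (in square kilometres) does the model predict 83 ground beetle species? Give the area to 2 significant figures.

28 square kilometres

83 = 38.6 × A^0.231  ⇒  A^0.231 = 83/38.6 = 2.15
ln A = ln(2.15) / 0.231 = 0.7656 / 0.231 = 3.3142
A = e^3.3142 ≈ 27.5 square kilometres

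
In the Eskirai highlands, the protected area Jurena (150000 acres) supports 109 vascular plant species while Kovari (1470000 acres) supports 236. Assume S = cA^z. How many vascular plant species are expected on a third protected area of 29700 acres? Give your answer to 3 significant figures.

z = ln(236/109) / ln(1470000/150000) = 0.7725 / 2.2824 = 0.3385
c = 109 / 150000^0.3385 = 109 / 56.48 = 1.93
S₃ = 1.93 × 29700^0.3385 = 1.93 × 32.65 ≈ 63.01

63.0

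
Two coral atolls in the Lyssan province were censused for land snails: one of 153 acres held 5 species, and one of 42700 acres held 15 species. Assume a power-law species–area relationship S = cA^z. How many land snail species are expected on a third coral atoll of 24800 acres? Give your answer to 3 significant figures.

z = ln(15/5) / ln(42700/153) = 1.0986 / 5.6315 = 0.1951
c = 5 / 153^0.1951 = 5 / 2.668 = 1.874
S₃ = 1.874 × 24800^0.1951 = 1.874 × 7.199 ≈ 13.49

13.5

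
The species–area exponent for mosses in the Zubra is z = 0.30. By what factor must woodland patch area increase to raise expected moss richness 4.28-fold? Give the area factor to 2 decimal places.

127.30

(A₂/A₁)^0.3 = 4.28, so A₂/A₁ = 4.28^(1/0.3) = 4.28^3.333
ln(A₂/A₁) = ln 4.28 / 0.3 = 1.4540 / 0.3 = 4.8465
A₂/A₁ = e^4.8465 ≈ 127.3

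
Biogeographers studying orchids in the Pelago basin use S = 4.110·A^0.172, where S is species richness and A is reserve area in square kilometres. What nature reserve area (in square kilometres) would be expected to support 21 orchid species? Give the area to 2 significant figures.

21 = 4.11 × A^0.172  ⇒  A^0.172 = 21/4.11 = 5.109
ln A = ln(5.109) / 0.172 = 1.6311 / 0.172 = 9.4831
A = e^9.4831 ≈ 13136 square kilometres

13000 square kilometres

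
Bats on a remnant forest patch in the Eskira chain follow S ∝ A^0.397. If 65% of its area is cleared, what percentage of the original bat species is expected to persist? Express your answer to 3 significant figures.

S_new/S_old = (A_new/A_old)^z = 0.35^0.397
= exp(0.397 × ln 0.35) = exp(0.397 × -1.0498) = exp(-0.4168) ≈ 0.6592

65.9%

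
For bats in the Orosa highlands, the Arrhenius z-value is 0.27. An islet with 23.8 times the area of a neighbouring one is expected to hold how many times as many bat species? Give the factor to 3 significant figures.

2.35

S₂/S₁ = (A₂/A₁)^z = 23.8^0.27
ln(S₂/S₁) = 0.27 × ln 23.8 = 0.27 × 3.1697 = 0.8558
S₂/S₁ = e^0.8558 ≈ 2.353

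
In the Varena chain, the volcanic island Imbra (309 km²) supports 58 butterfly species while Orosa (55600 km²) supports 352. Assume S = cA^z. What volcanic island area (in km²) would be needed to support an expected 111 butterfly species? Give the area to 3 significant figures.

2000 km²

z = ln(352/58) / ln(55600/309) = 1.8032 / 5.1926 = 0.3473
c = 58 / 309^0.3473 = 58 / 7.323 = 7.921
A = (111/7.921)^(1/0.3473) ⇒ ln A = ln(14.01)/0.3473 = 7.6025
A = e^7.6025 ≈ 2003 km²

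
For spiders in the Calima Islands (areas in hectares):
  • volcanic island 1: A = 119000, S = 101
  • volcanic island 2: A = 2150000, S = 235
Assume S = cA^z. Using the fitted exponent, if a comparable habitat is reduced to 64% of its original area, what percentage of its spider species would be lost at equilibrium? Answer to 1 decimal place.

12.2%

z = ln(235/101) / ln(2150000/119000) = 0.8445 / 2.8941 = 0.2918
S_new/S_old = (A_new/A_old)^z = 0.64^0.2918 = exp(0.2918 × -0.4463) = 0.8779
Fraction lost = 1 − 0.8779 = 0.1221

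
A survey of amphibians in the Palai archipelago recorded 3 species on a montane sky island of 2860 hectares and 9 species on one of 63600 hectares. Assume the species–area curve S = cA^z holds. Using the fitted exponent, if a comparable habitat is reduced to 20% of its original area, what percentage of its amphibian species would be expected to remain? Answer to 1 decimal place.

z = ln(9/3) / ln(63600/2860) = 1.0986 / 3.1018 = 0.3542
S_new/S_old = (A_new/A_old)^z = 0.2^0.3542 = exp(0.3542 × -1.6094) = 0.5655

56.6%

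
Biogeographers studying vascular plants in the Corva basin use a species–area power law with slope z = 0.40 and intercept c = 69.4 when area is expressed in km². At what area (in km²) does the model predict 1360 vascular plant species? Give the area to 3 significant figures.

1360 = 69.4 × A^0.4  ⇒  A^0.4 = 1360/69.4 = 19.6
ln A = ln(19.6) / 0.4 = 2.9754 / 0.4 = 7.4384
A = e^7.4384 ≈ 1700 km²

1700 km²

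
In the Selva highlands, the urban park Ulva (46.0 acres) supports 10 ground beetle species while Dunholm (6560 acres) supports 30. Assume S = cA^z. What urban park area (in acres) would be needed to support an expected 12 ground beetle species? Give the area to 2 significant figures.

100 acres

z = ln(30/10) / ln(6560/46) = 1.0986 / 4.9601 = 0.2215
c = 10 / 46^0.2215 = 10 / 2.335 = 4.283
A = (12/4.283)^(1/0.2215) ⇒ ln A = ln(2.802)/0.2215 = 4.6518
A = e^4.6518 ≈ 104.8 acres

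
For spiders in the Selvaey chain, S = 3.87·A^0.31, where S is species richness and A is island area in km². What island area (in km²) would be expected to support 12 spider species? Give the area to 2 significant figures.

12 = 3.87 × A^0.31  ⇒  A^0.31 = 12/3.87 = 3.101
ln A = ln(3.101) / 0.31 = 1.1317 / 0.31 = 3.6505
A = e^3.6505 ≈ 38.49 km²

38 km²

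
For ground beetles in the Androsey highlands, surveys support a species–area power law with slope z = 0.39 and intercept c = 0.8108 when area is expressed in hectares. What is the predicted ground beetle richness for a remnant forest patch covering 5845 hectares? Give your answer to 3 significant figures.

S = 0.8108 × 5845^0.39
ln S = ln 0.8108 + 0.39 × ln 5845 = -0.2097 + 0.39 × 8.6733 = 3.1729
S = e^3.1729 ≈ 23.88

23.9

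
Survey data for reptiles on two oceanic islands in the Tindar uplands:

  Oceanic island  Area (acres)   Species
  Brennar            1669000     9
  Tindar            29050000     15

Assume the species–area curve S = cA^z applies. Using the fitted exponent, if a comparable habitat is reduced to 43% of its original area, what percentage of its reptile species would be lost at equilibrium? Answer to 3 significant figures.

14.0%

z = ln(15/9) / ln(29050000/1669000) = 0.5108 / 2.8568 = 0.1788
S_new/S_old = (A_new/A_old)^z = 0.43^0.1788 = exp(0.1788 × -0.8440) = 0.8599
Fraction lost = 1 − 0.8599 = 0.1401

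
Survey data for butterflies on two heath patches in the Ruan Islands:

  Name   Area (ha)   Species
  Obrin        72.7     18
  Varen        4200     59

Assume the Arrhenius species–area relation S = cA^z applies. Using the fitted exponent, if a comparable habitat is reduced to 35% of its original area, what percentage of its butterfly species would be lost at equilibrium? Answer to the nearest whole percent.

26%

z = ln(59/18) / ln(4200/72.7) = 1.1872 / 4.0565 = 0.2927
S_new/S_old = (A_new/A_old)^z = 0.35^0.2927 = exp(0.2927 × -1.0498) = 0.7355
Fraction lost = 1 − 0.7355 = 0.2645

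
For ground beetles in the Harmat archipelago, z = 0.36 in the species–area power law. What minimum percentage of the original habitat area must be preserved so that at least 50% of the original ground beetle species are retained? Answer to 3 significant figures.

Need (A_new/A_old)^0.36 = 0.5, so A_new/A_old = 0.5^(1/0.36) = 0.5^2.778
ln(A_new/A_old) = ln 0.5 / 0.36 = -0.6931 / 0.36 = -1.9254
A_new/A_old = e^-1.9254 ≈ 0.1458

14.6%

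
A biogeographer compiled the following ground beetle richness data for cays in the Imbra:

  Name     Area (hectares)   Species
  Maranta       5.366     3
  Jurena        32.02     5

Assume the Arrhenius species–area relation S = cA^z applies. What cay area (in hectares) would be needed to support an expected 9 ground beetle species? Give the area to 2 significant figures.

250 hectares

z = ln(5/3) / ln(32.02/5.366) = 0.5108 / 1.7863 = 0.2860
c = 3 / 5.366^0.2860 = 3 / 1.617 = 1.856
A = (9/1.856)^(1/0.2860) ⇒ ln A = ln(4.85)/0.2860 = 5.5218
A = e^5.5218 ≈ 250.1 hectares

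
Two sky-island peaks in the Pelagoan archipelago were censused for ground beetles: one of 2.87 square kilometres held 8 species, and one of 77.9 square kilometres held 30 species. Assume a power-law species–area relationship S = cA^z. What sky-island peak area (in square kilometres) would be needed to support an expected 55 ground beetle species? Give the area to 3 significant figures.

354 square kilometres

z = ln(30/8) / ln(77.9/2.87) = 1.3218 / 3.3011 = 0.4004
c = 8 / 2.87^0.4004 = 8 / 1.525 = 5.245
A = (55/5.245)^(1/0.4004) ⇒ ln A = ln(10.49)/0.4004 = 5.8693
A = e^5.8693 ≈ 354 square kilometres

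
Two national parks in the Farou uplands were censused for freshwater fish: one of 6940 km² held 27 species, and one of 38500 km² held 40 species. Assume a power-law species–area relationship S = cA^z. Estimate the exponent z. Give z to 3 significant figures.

Taking logs: ln S = ln c + z ln A, so z = (ln S₂ − ln S₁)/(ln A₂ − ln A₁).
z = ln(40/27) / ln(38500/6940) = ln(1.481) / ln(5.548) = 0.3930 / 1.7134 = 0.2294

0.229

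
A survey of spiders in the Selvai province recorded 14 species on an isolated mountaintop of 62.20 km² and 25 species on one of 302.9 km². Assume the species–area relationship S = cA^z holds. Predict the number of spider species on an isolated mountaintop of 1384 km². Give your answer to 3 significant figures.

z = ln(25/14) / ln(302.9/62.2) = 0.5798 / 1.5830 = 0.3663
c = 14 / 62.2^0.3663 = 14 / 4.539 = 3.084
S₃ = 3.084 × 1384^0.3663 = 3.084 × 14.14 ≈ 43.61

43.6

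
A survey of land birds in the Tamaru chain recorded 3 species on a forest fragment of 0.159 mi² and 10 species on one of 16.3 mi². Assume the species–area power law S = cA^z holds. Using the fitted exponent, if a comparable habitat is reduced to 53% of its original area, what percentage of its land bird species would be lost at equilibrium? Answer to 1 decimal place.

15.2%

z = ln(10/3) / ln(16.3/0.159) = 1.2040 / 4.6300 = 0.2600
S_new/S_old = (A_new/A_old)^z = 0.53^0.2600 = exp(0.2600 × -0.6349) = 0.8478
Fraction lost = 1 − 0.8478 = 0.1522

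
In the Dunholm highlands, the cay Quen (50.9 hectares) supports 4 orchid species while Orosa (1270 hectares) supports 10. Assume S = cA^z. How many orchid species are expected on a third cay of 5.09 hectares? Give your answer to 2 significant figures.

2.1

z = ln(10/4) / ln(1270/50.9) = 0.9163 / 3.2169 = 0.2848
c = 4 / 50.9^0.2848 = 4 / 3.063 = 1.306
S₃ = 1.306 × 5.09^0.2848 = 1.306 × 1.59 ≈ 2.076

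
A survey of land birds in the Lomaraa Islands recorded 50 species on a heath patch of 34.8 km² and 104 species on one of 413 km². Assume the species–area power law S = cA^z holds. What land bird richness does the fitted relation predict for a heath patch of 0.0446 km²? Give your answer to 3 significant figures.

6.96

z = ln(104/50) / ln(413/34.8) = 0.7324 / 2.4738 = 0.2960
c = 50 / 34.8^0.2960 = 50 / 2.86 = 17.48
S₃ = 17.48 × 0.0446^0.2960 = 17.48 × 0.3982 ≈ 6.962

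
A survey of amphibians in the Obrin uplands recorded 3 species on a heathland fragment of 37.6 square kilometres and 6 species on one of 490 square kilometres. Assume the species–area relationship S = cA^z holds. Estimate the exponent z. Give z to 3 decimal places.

Taking logs: ln S = ln c + z ln A, so z = (ln S₂ − ln S₁)/(ln A₂ − ln A₁).
z = ln(6/3) / ln(490/37.6) = ln(2) / ln(13.03) = 0.6931 / 2.5674 = 0.2700

0.270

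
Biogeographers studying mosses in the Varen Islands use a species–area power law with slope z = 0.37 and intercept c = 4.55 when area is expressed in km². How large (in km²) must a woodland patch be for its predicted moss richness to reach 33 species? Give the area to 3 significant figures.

212 km²

33 = 4.55 × A^0.37  ⇒  A^0.37 = 33/4.55 = 7.253
ln A = ln(7.253) / 0.37 = 1.9814 / 0.37 = 5.3551
A = e^5.3551 ≈ 211.7 km²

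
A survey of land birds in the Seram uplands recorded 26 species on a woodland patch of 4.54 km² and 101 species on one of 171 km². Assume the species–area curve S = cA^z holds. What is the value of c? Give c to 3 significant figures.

z = ln(S₂/S₁) / ln(A₂/A₁) = ln(101/26) / ln(171/4.54) = 1.3570 / 3.6287 = 0.3740
c = S₁ / A₁^z = 26 / 4.54^0.3740 = 26 / 1.761 = 14.77

14.8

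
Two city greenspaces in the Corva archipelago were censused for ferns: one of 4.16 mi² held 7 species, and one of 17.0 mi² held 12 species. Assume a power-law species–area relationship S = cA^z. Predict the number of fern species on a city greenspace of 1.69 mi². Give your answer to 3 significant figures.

4.96

z = ln(12/7) / ln(17/4.16) = 0.5390 / 1.4077 = 0.3829
c = 7 / 4.16^0.3829 = 7 / 1.726 = 4.056
S₃ = 4.056 × 1.69^0.3829 = 4.056 × 1.223 ≈ 4.958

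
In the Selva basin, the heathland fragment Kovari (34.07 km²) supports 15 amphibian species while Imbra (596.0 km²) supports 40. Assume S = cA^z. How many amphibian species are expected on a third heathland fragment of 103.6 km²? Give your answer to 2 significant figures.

22

z = ln(40/15) / ln(596/34.07) = 0.9808 / 2.8618 = 0.3427
c = 15 / 34.07^0.3427 = 15 / 3.351 = 4.476
S₃ = 4.476 × 103.6^0.3427 = 4.476 × 4.906 ≈ 21.96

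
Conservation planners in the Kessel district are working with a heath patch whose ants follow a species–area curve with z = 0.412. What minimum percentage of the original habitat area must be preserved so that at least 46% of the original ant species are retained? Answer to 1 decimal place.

Need (A_new/A_old)^0.412 = 0.46, so A_new/A_old = 0.46^(1/0.412) = 0.46^2.427
ln(A_new/A_old) = ln 0.46 / 0.412 = -0.7765 / 0.412 = -1.8848
A_new/A_old = e^-1.8848 ≈ 0.1519

15.2%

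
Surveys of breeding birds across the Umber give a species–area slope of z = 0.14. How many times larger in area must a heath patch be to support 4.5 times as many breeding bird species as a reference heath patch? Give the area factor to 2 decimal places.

46323.75

(A₂/A₁)^0.14 = 4.5, so A₂/A₁ = 4.5^(1/0.14) = 4.5^7.143
ln(A₂/A₁) = ln 4.5 / 0.14 = 1.5041 / 0.14 = 10.7434
A₂/A₁ = e^10.7434 ≈ 46324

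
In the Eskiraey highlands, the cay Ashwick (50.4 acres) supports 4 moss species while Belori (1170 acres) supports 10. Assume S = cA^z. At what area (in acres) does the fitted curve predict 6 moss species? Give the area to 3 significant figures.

203 acres

z = ln(10/4) / ln(1170/50.4) = 0.9163 / 3.1448 = 0.2914
c = 4 / 50.4^0.2914 = 4 / 3.134 = 1.277
A = (6/1.277)^(1/0.2914) ⇒ ln A = ln(4.7)/0.2914 = 5.3116
A = e^5.3116 ≈ 202.7 acres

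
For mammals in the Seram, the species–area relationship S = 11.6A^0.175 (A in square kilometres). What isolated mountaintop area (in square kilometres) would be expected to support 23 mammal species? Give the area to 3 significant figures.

23 = 11.6 × A^0.175  ⇒  A^0.175 = 23/11.6 = 1.983
ln A = ln(1.983) / 0.175 = 0.6845 / 0.175 = 3.9114
A = e^3.9114 ≈ 49.97 square kilometres

50.0 square kilometres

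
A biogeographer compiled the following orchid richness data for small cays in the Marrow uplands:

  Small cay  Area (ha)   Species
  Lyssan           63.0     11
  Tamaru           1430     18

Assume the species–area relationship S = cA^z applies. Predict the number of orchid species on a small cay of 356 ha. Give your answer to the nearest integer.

z = ln(18/11) / ln(1430/63) = 0.4925 / 3.1223 = 0.1577
c = 11 / 63^0.1577 = 11 / 1.922 = 5.722
S₃ = 5.722 × 356^0.1577 = 5.722 × 2.526 ≈ 14.46

14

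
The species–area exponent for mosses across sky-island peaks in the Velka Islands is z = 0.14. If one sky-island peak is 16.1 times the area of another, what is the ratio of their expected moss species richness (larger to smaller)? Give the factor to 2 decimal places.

S₂/S₁ = (A₂/A₁)^z = 16.1^0.14
ln(S₂/S₁) = 0.14 × ln 16.1 = 0.14 × 2.7788 = 0.3890
S₂/S₁ = e^0.3890 ≈ 1.476

1.48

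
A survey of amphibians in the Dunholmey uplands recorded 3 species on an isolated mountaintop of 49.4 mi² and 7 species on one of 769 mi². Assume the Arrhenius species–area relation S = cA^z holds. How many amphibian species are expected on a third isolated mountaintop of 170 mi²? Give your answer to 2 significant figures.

z = ln(7/3) / ln(769/49.4) = 0.8473 / 2.7451 = 0.3087
c = 3 / 49.4^0.3087 = 3 / 3.333 = 0.9002
S₃ = 0.9002 × 170^0.3087 = 0.9002 × 4.88 ≈ 4.393

4.4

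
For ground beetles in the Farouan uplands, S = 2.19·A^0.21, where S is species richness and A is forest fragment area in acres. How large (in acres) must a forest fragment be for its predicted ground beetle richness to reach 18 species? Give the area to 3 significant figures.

18 = 2.19 × A^0.21  ⇒  A^0.21 = 18/2.19 = 8.219
ln A = ln(8.219) / 0.21 = 2.1065 / 0.21 = 10.0308
A = e^10.0308 ≈ 22716 acres

22700 acres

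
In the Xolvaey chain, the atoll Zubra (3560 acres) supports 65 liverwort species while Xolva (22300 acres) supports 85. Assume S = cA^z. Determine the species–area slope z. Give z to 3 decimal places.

0.146

Taking logs: ln S = ln c + z ln A, so z = (ln S₂ − ln S₁)/(ln A₂ − ln A₁).
z = ln(85/65) / ln(22300/3560) = ln(1.308) / ln(6.264) = 0.2683 / 1.8348 = 0.1462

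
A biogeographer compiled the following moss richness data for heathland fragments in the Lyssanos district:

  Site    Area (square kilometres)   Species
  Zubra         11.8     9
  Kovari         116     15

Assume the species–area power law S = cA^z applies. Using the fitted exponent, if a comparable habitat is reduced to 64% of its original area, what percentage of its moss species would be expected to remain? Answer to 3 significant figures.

90.5%

z = ln(15/9) / ln(116/11.8) = 0.5108 / 2.2855 = 0.2235
S_new/S_old = (A_new/A_old)^z = 0.64^0.2235 = exp(0.2235 × -0.4463) = 0.9051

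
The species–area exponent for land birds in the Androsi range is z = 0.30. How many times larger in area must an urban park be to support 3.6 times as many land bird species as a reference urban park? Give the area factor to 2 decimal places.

71.51

(A₂/A₁)^0.3 = 3.6, so A₂/A₁ = 3.6^(1/0.3) = 3.6^3.333
ln(A₂/A₁) = ln 3.6 / 0.3 = 1.2809 / 0.3 = 4.2698
A₂/A₁ = e^4.2698 ≈ 71.51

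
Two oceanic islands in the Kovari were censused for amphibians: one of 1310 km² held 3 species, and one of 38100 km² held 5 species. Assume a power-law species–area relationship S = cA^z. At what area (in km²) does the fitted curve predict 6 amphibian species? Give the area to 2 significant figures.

z = ln(5/3) / ln(38100/1310) = 0.5108 / 3.3702 = 0.1516
c = 3 / 1310^0.1516 = 3 / 2.968 = 1.011
A = (6/1.011)^(1/0.1516) ⇒ ln A = ln(5.936)/0.1516 = 11.7508
A = e^11.7508 ≈ 126860 km²

130000 km²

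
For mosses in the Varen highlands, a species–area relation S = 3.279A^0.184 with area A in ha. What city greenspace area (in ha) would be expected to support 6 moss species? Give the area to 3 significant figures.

26.7 ha

6 = 3.279 × A^0.184  ⇒  A^0.184 = 6/3.279 = 1.83
ln A = ln(1.83) / 0.184 = 0.6042 / 0.184 = 3.2838
A = e^3.2838 ≈ 26.68 ha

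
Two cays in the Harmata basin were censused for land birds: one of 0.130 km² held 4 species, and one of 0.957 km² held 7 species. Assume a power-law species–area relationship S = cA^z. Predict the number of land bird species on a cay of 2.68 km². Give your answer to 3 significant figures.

9.34

z = ln(7/4) / ln(0.957/0.13) = 0.5596 / 1.9963 = 0.2803
c = 4 / 0.13^0.2803 = 4 / 0.5644 = 7.087
S₃ = 7.087 × 2.68^0.2803 = 7.087 × 1.318 ≈ 9.343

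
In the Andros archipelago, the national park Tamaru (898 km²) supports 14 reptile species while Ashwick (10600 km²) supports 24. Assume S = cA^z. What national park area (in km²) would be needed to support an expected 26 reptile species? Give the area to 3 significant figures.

z = ln(24/14) / ln(10600/898) = 0.5390 / 2.4684 = 0.2184
c = 14 / 898^0.2184 = 14 / 4.414 = 3.172
A = (26/3.172)^(1/0.2184) ⇒ ln A = ln(8.198)/0.2184 = 9.6352
A = e^9.6352 ≈ 15293 km²

15300 km²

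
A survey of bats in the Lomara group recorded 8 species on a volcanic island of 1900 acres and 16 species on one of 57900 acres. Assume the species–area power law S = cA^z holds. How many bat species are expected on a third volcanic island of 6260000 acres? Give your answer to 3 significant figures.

z = ln(16/8) / ln(57900/1900) = 0.6931 / 3.4169 = 0.2029
c = 8 / 1900^0.2029 = 8 / 4.625 = 1.73
S₃ = 1.73 × 6260000^0.2029 = 1.73 × 23.92 ≈ 41.37

41.4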